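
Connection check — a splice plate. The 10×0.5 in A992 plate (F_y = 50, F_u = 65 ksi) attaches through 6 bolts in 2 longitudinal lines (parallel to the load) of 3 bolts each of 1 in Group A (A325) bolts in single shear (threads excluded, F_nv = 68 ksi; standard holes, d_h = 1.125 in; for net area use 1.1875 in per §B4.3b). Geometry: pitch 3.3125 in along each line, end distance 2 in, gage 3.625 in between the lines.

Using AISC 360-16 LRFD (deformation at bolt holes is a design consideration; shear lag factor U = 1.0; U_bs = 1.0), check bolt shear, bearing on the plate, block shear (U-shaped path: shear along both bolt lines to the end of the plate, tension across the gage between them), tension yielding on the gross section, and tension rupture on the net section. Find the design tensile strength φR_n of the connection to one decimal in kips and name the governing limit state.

185.9 kips (net-section rupture governs)

Bolt shear: A_b = π(1)²/4 = 0.7854 in². φR_n = 0.75 × 68 × 0.7854 × 6 × 1 = 240.3 kips.
Bearing (0.5 in plate, F_u = 65 ksi): end bolts L_c = 2 − 1.125/2 = 1.4375, R_n = min(1.2×1.4375×0.5×65, 2.4×1×0.5×65) = 56.063 kips/bolt; interior L_c = 3.3125 − 1.125 = 2.1875, R_n = 78 kips/bolt. φR_n = 0.75 × (2×56.063 + 4×78) = 318.1 kips.
Block shear: shear path 2×[2+2×3.3125] = 2×8.625 in, A_gv = 8.625, A_nv = 2×(8.625 − 2.5×1.1875)×0.5 = 5.6563 in²; tension across gage: (3.625 − 1×1.1875)×0.5 = 1.2188 in². R_n = min(0.6×65×5.6563, 0.6×50×8.625) + 1.0×65×1.2188 = min(220.6, 258.75) + 79.222 = 299.82 kips. φR_n = 0.75 × 299.82 = 224.9 kips.
Tension yield (gross): A_g = 10×0.5 = 5 in². φR_n = 0.90 × 50 × 5 = 225.0 kips.
Tension rupture (net): A_n = (10 − 2×1.1875)×0.5 = 3.8125 in² (U = 1.0, A_e = A_n). φR_n = 0.75 × 65 × 3.8125 = 185.9 kips.
Governing: min(240.3, 318.1, 224.9, 225.0, 185.9) = 185.9 kips → net-section rupture.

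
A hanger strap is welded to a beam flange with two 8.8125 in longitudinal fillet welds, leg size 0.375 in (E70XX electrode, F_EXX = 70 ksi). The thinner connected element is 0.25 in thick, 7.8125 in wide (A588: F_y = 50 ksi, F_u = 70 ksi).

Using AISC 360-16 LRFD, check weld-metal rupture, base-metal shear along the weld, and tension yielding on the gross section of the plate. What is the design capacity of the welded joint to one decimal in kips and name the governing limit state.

87.9 kips (gross-section yield governs)

Weld metal: throat = 0.707×0.375 = 0.26513 in, L = 2×8.8125 = 17.625 in. φR_n = 0.75 × 0.6 × 70 × 0.26513 × 17.625 = 147.2 kips.
Base metal shear (0.25 in plate): yield φR_n = 1.0×0.6×50×0.25×17.625 = 132.2 kips; rupture φR_n = 0.75×0.6×70×0.25×17.625 = 138.8 kips; take 132.2 kips (yield).
Tension yield (gross): A_g = 7.8125×0.25 = 1.9531 in². φR_n = 0.90 × 50 × 1.9531 = 87.9 kips.
Governing: min(147.2, 132.2, 87.9) = 87.9 kips → gross-section yield.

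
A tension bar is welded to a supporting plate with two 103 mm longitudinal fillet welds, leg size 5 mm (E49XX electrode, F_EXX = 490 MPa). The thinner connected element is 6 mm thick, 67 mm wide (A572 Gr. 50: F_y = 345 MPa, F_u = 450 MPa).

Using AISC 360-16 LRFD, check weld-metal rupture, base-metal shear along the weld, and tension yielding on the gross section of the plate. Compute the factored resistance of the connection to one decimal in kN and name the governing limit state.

124.8 kN (gross-section yield governs)

Weld metal: throat = 0.707×5 = 3.535 mm, L = 2×103 = 206 mm. φR_n = 0.75 × 0.6 × 490 × 3.535 × 206 = 160.6 kN.
Base metal shear (6 mm plate): yield φR_n = 1.0×0.6×345×6×206 = 255.9 kN; rupture φR_n = 0.75×0.6×450×6×206 = 250.3 kN; take 250.3 kN (rupture).
Tension yield (gross): A_g = 67×6 = 402 mm². φR_n = 0.90 × 345 × 402 = 124.8 kN.
Governing: min(160.6, 250.3, 124.8) = 124.8 kN → gross-section yield.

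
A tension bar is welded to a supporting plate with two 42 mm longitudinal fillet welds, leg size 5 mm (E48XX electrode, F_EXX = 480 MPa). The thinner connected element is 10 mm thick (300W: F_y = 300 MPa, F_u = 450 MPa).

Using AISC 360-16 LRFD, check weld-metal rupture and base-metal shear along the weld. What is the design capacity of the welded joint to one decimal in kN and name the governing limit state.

64.1 kN (weld metal governs)

Weld metal: throat = 0.707×5 = 3.535 mm, L = 2×42 = 84 mm. φR_n = 0.75 × 0.6 × 480 × 3.535 × 84 = 64.1 kN.
Base metal shear (10 mm plate): yield φR_n = 1.0×0.6×300×10×84 = 151.2 kN; rupture φR_n = 0.75×0.6×450×10×84 = 170.1 kN; take 151.2 kN (yield).
Governing: min(64.1, 151.2) = 64.1 kN → weld metal.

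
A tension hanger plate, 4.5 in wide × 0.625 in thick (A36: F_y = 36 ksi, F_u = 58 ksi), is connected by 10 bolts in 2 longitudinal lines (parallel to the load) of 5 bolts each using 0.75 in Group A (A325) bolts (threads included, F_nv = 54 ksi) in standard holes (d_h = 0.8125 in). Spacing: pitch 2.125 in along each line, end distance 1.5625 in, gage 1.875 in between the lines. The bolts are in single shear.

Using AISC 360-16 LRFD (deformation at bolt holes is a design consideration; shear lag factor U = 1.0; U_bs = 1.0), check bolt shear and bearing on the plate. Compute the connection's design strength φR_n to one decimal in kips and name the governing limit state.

178.9 kips (bolt shear governs)

Bolt shear: A_b = π(0.75)²/4 = 0.44179 in². φR_n = 0.75 × 54 × 0.44179 × 10 × 1 = 178.9 kips.
Bearing (0.625 in plate, F_u = 58 ksi): end bolts L_c = 1.5625 − 0.8125/2 = 1.15625, R_n = min(1.2×1.15625×0.625×58, 2.4×0.75×0.625×58) = 50.297 kips/bolt; interior L_c = 2.125 − 0.8125 = 1.3125, R_n = 57.094 kips/bolt. φR_n = 0.75 × (2×50.297 + 8×57.094) = 418.0 kips.
Governing: min(178.9, 418.0) = 178.9 kips → bolt shear.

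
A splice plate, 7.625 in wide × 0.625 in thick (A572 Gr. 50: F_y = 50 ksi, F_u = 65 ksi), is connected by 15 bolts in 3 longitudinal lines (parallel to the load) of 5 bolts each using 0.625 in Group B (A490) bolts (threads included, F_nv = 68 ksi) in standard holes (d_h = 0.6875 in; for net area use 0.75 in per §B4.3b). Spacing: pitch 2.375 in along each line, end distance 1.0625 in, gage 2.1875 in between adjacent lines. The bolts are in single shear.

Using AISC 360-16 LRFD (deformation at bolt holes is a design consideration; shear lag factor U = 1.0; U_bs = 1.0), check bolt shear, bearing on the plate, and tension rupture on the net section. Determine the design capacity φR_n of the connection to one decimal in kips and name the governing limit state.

163.8 kips (net-section rupture governs)

Bolt shear: A_b = π(0.625)²/4 = 0.3068 in². φR_n = 0.75 × 68 × 0.3068 × 15 × 1 = 234.7 kips.
Bearing (0.625 in plate, F_u = 65 ksi): end bolts L_c = 1.0625 − 0.6875/2 = 0.71875, R_n = min(1.2×0.71875×0.625×65, 2.4×0.625×0.625×65) = 35.039 kips/bolt; interior L_c = 2.375 − 0.6875 = 1.6875, R_n = 60.938 kips/bolt. φR_n = 0.75 × (3×35.039 + 12×60.938) = 627.3 kips.
Tension rupture (net): A_n = (7.625 − 3×0.75)×0.625 = 3.3594 in² (U = 1.0, A_e = A_n). φR_n = 0.75 × 65 × 3.3594 = 163.8 kips.
Governing: min(234.7, 627.3, 163.8) = 163.8 kips → net-section rupture.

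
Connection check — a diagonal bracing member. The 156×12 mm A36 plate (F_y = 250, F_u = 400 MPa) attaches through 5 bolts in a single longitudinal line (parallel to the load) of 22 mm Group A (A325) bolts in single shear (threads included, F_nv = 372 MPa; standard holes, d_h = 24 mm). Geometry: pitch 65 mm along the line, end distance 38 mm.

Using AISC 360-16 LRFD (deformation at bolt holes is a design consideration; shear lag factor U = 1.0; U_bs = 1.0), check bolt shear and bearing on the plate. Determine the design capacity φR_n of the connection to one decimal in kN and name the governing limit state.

530.3 kN (bolt shear governs)

Bolt shear: A_b = π(22)²/4 = 380.13 mm². φR_n = 0.75 × 372 × 380.13 × 5 × 1 = 530.3 kN.
Bearing (12 mm plate, F_u = 400 MPa): end bolts L_c = 38 − 24/2 = 26, R_n = min(1.2×26×12×400, 2.4×22×12×400) = 149.76 kN/bolt; interior L_c = 65 − 24 = 41, R_n = 236.16 kN/bolt. φR_n = 0.75 × (1×149.76 + 4×236.16) = 820.8 kN.
Governing: min(530.3, 820.8) = 530.3 kN → bolt shear.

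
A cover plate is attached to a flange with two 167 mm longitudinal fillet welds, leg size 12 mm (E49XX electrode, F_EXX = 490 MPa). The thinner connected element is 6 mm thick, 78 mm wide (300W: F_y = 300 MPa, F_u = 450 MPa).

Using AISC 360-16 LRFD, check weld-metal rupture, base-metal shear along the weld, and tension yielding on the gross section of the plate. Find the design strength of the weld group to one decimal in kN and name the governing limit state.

126.4 kN (gross-section yield governs)

Weld metal: throat = 0.707×12 = 8.484 mm, L = 2×167 = 334 mm. φR_n = 0.75 × 0.6 × 490 × 8.484 × 334 = 624.8 kN.
Base metal shear (6 mm plate): yield φR_n = 1.0×0.6×300×6×334 = 360.7 kN; rupture φR_n = 0.75×0.6×450×6×334 = 405.8 kN; take 360.7 kN (yield).
Tension yield (gross): A_g = 78×6 = 468 mm². φR_n = 0.90 × 300 × 468 = 126.4 kN.
Governing: min(624.8, 360.7, 126.4) = 126.4 kN → gross-section yield.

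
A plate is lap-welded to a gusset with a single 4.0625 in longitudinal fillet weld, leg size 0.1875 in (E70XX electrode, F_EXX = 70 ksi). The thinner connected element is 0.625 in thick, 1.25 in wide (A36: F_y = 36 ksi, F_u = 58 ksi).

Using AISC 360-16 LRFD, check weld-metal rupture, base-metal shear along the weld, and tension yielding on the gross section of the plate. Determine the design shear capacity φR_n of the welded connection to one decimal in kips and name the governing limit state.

17.0 kips (weld metal governs)

Weld metal: throat = 0.707×0.1875 = 0.13256 in, L = 4.0625 in. φR_n = 0.75 × 0.6 × 70 × 0.13256 × 4.0625 = 17.0 kips.
Base metal shear (0.625 in plate): yield φR_n = 1.0×0.6×36×0.625×4.0625 = 54.8 kips; rupture φR_n = 0.75×0.6×58×0.625×4.0625 = 66.3 kips; take 54.8 kips (yield).
Tension yield (gross): A_g = 1.25×0.625 = 0.78125 in². φR_n = 0.90 × 36 × 0.78125 = 25.3 kips.
Governing: min(17.0, 54.8, 25.3) = 17.0 kips → weld metal.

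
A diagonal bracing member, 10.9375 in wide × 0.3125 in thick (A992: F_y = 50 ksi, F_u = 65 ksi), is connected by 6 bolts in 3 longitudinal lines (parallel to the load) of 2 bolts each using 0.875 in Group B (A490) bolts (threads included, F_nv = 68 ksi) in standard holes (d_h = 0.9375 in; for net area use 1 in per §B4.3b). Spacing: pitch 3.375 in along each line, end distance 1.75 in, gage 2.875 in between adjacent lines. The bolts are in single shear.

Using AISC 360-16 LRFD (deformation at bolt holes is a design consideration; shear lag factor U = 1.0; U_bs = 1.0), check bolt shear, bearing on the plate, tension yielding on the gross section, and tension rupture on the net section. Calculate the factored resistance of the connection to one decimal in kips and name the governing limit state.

120.9 kips (net-section rupture governs)

Bolt shear: A_b = π(0.875)²/4 = 0.60132 in². φR_n = 0.75 × 68 × 0.60132 × 6 × 1 = 184.0 kips.
Bearing (0.3125 in plate, F_u = 65 ksi): end bolts L_c = 1.75 − 0.9375/2 = 1.28125, R_n = min(1.2×1.28125×0.3125×65, 2.4×0.875×0.3125×65) = 31.23 kips/bolt; interior L_c = 3.375 − 0.9375 = 2.4375, R_n = 42.656 kips/bolt. φR_n = 0.75 × (3×31.23 + 3×42.656) = 166.2 kips.
Tension yield (gross): A_g = 10.9375×0.3125 = 3.418 in². φR_n = 0.90 × 50 × 3.418 = 153.8 kips.
Tension rupture (net): A_n = (10.9375 − 3×1)×0.3125 = 2.4805 in² (U = 1.0, A_e = A_n). φR_n = 0.75 × 65 × 2.4805 = 120.9 kips.
Governing: min(184.0, 166.2, 153.8, 120.9) = 120.9 kips → net-section rupture.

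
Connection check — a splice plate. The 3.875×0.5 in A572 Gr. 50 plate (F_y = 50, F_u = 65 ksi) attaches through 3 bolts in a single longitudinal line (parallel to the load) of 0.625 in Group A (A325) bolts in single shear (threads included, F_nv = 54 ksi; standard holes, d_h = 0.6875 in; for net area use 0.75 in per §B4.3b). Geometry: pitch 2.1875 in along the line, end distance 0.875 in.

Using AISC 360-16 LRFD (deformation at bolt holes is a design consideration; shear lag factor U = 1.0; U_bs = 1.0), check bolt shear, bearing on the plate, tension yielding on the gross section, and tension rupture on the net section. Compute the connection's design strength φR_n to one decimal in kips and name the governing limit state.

Bolt shear: A_b = π(0.625)²/4 = 0.3068 in². φR_n = 0.75 × 54 × 0.3068 × 3 × 1 = 37.3 kips.
Bearing (0.5 in plate, F_u = 65 ksi): end bolts L_c = 0.875 − 0.6875/2 = 0.53125, R_n = min(1.2×0.53125×0.5×65, 2.4×0.625×0.5×65) = 20.719 kips/bolt; interior L_c = 2.1875 − 0.6875 = 1.5, R_n = 48.75 kips/bolt. φR_n = 0.75 × (1×20.719 + 2×48.75) = 88.7 kips.
Tension yield (gross): A_g = 3.875×0.5 = 1.9375 in². φR_n = 0.90 × 50 × 1.9375 = 87.2 kips.
Tension rupture (net): A_n = (3.875 − 1×0.75)×0.5 = 1.5625 in² (U = 1.0, A_e = A_n). φR_n = 0.75 × 65 × 1.5625 = 76.2 kips.
Governing: min(37.3, 88.7, 87.2, 76.2) = 37.3 kips → bolt shear.

37.3 kips (bolt shear governs)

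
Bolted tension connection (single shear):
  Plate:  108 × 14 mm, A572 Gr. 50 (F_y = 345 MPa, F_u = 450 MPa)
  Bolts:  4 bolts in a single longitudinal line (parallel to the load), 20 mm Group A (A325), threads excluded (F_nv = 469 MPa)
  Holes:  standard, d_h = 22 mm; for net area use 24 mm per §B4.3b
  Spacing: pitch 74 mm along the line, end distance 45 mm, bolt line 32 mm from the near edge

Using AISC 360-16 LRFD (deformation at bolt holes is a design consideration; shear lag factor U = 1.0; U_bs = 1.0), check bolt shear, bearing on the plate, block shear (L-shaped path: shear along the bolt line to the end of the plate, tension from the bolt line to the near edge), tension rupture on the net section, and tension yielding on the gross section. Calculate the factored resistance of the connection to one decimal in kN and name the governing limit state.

396.9 kN (net-section rupture governs)

Bolt shear: A_b = π(20)²/4 = 314.16 mm². φR_n = 0.75 × 469 × 314.16 × 4 × 1 = 442.0 kN.
Bearing (14 mm plate, F_u = 450 MPa): end bolts L_c = 45 − 22/2 = 34, R_n = min(1.2×34×14×450, 2.4×20×14×450) = 257.04 kN/bolt; interior L_c = 74 − 22 = 52, R_n = 302.4 kN/bolt. φR_n = 0.75 × (1×257.04 + 3×302.4) = 873.2 kN.
Block shear: shear path 1×[45+3×74] = 1×267 mm, A_gv = 3738, A_nv = 1×(267 − 3.5×24)×14 = 2562 mm²; tension to near edge: (32 − 0.5×24)×14 = 280 mm². R_n = min(0.6×450×2562, 0.6×345×3738) + 1.0×450×280 = min(691.74, 773.77) + 126 = 817.74 kN. φR_n = 0.75 × 817.74 = 613.3 kN.
Tension rupture (net): A_n = (108 − 1×24)×14 = 1176 mm² (U = 1.0, A_e = A_n). φR_n = 0.75 × 450 × 1176 = 396.9 kN.
Tension yield (gross): A_g = 108×14 = 1512 mm². φR_n = 0.90 × 345 × 1512 = 469.5 kN.
Governing: min(442.0, 873.2, 613.3, 396.9, 469.5) = 396.9 kN → net-section rupture.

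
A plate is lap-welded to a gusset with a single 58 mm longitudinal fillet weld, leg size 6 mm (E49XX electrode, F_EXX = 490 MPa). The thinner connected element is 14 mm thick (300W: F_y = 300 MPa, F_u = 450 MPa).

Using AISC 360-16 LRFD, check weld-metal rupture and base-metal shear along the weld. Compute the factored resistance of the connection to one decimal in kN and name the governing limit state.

Weld metal: throat = 0.707×6 = 4.242 mm, L = 58 mm. φR_n = 0.75 × 0.6 × 490 × 4.242 × 58 = 54.3 kN.
Base metal shear (14 mm plate): yield φR_n = 1.0×0.6×300×14×58 = 146.2 kN; rupture φR_n = 0.75×0.6×450×14×58 = 164.4 kN; take 146.2 kN (yield).
Governing: min(54.3, 146.2) = 54.3 kN → weld metal.

54.3 kN (weld metal governs)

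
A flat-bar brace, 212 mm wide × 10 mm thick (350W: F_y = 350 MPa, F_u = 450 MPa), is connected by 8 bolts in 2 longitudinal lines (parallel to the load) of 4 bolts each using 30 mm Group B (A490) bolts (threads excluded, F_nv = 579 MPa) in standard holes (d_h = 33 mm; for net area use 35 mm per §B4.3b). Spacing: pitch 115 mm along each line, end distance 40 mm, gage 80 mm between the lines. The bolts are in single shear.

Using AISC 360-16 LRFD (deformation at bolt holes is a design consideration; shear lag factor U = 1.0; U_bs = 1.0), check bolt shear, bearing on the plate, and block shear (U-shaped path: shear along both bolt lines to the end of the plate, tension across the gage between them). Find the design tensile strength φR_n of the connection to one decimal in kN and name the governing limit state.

Bolt shear: A_b = π(30)²/4 = 706.86 mm². φR_n = 0.75 × 579 × 706.86 × 8 × 1 = 2455.6 kN.
Bearing (10 mm plate, F_u = 450 MPa): end bolts L_c = 40 − 33/2 = 23.5, R_n = min(1.2×23.5×10×450, 2.4×30×10×450) = 126.9 kN/bolt; interior L_c = 115 − 33 = 82, R_n = 324 kN/bolt. φR_n = 0.75 × (2×126.9 + 6×324) = 1648.4 kN.
Block shear: shear path 2×[40+3×115] = 2×385 mm, A_gv = 7700, A_nv = 2×(385 − 3.5×35)×10 = 5250 mm²; tension across gage: (80 − 1×35)×10 = 450 mm². R_n = min(0.6×450×5250, 0.6×350×7700) + 1.0×450×450 = min(1417.5, 1617) + 202.5 = 1620 kN. φR_n = 0.75 × 1620 = 1215.0 kN.
Governing: min(2455.6, 1648.4, 1215.0) = 1215.0 kN → block shear.

1215.0 kN (block shear governs)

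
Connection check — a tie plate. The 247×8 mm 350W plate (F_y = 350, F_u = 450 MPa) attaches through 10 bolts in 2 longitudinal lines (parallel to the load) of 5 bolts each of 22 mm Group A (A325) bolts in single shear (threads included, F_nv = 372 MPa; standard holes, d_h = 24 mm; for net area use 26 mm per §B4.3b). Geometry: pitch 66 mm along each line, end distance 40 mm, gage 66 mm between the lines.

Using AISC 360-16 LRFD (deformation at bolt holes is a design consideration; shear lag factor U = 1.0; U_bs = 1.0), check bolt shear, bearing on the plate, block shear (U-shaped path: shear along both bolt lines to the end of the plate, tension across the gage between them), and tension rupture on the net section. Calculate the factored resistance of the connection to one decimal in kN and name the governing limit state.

526.5 kN (net-section rupture governs)

Bolt shear: A_b = π(22)²/4 = 380.13 mm². φR_n = 0.75 × 372 × 380.13 × 10 × 1 = 1060.6 kN.
Bearing (8 mm plate, F_u = 450 MPa): end bolts L_c = 40 − 24/2 = 28, R_n = min(1.2×28×8×450, 2.4×22×8×450) = 120.96 kN/bolt; interior L_c = 66 − 24 = 42, R_n = 181.44 kN/bolt. φR_n = 0.75 × (2×120.96 + 8×181.44) = 1270.1 kN.
Block shear: shear path 2×[40+4×66] = 2×304 mm, A_gv = 4864, A_nv = 2×(304 − 4.5×26)×8 = 2992 mm²; tension across gage: (66 − 1×26)×8 = 320 mm². R_n = min(0.6×450×2992, 0.6×350×4864) + 1.0×450×320 = min(807.84, 1021.4) + 144 = 951.84 kN. φR_n = 0.75 × 951.84 = 713.9 kN.
Tension rupture (net): A_n = (247 − 2×26)×8 = 1560 mm² (U = 1.0, A_e = A_n). φR_n = 0.75 × 450 × 1560 = 526.5 kN.
Governing: min(1060.6, 1270.1, 713.9, 526.5) = 526.5 kN → net-section rupture.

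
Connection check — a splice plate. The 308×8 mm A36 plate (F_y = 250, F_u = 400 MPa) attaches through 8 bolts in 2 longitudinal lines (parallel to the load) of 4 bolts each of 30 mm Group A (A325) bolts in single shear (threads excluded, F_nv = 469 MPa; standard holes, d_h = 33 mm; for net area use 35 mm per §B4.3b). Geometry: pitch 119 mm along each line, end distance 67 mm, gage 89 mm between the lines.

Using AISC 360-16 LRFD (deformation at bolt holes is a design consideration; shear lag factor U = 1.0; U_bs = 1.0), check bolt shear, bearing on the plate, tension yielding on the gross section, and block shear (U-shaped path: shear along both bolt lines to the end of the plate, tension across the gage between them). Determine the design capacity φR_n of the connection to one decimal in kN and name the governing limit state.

Bolt shear: A_b = π(30)²/4 = 706.86 mm². φR_n = 0.75 × 469 × 706.86 × 8 × 1 = 1989.1 kN.
Bearing (8 mm plate, F_u = 400 MPa): end bolts L_c = 67 − 33/2 = 50.5, R_n = min(1.2×50.5×8×400, 2.4×30×8×400) = 193.92 kN/bolt; interior L_c = 119 − 33 = 86, R_n = 230.4 kN/bolt. φR_n = 0.75 × (2×193.92 + 6×230.4) = 1327.7 kN.
Tension yield (gross): A_g = 308×8 = 2464 mm². φR_n = 0.90 × 250 × 2464 = 554.4 kN.
Block shear: shear path 2×[67+3×119] = 2×424 mm, A_gv = 6784, A_nv = 2×(424 − 3.5×35)×8 = 4824 mm²; tension across gage: (89 − 1×35)×8 = 432 mm². R_n = min(0.6×400×4824, 0.6×250×6784) + 1.0×400×432 = min(1157.8, 1017.6) + 172.8 = 1190.4 kN. φR_n = 0.75 × 1190.4 = 892.8 kN.
Governing: min(1989.1, 1327.7, 554.4, 892.8) = 554.4 kN → gross-section yield.

554.4 kN (gross-section yield governs)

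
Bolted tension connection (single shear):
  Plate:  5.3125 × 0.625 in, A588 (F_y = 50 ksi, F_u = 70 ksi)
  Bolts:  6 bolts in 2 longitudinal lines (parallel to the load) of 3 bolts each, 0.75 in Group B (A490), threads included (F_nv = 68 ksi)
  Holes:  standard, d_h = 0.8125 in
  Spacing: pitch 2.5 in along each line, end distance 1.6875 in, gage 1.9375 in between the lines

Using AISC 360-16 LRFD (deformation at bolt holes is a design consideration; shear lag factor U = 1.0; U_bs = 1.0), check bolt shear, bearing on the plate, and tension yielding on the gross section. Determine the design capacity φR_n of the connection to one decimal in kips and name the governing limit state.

Bolt shear: A_b = π(0.75)²/4 = 0.44179 in². φR_n = 0.75 × 68 × 0.44179 × 6 × 1 = 135.2 kips.
Bearing (0.625 in plate, F_u = 70 ksi): end bolts L_c = 1.6875 − 0.8125/2 = 1.28125, R_n = min(1.2×1.28125×0.625×70, 2.4×0.75×0.625×70) = 67.266 kips/bolt; interior L_c = 2.5 − 0.8125 = 1.6875, R_n = 78.75 kips/bolt. φR_n = 0.75 × (2×67.266 + 4×78.75) = 337.1 kips.
Tension yield (gross): A_g = 5.3125×0.625 = 3.3203 in². φR_n = 0.90 × 50 × 3.3203 = 149.4 kips.
Governing: min(135.2, 337.1, 149.4) = 135.2 kips → bolt shear.

135.2 kips (bolt shear governs)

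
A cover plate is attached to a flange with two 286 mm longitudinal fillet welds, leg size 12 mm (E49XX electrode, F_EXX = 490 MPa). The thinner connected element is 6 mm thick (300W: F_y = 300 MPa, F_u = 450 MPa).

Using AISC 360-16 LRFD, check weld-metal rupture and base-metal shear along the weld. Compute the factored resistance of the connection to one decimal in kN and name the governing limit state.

617.8 kN (base-metal shear governs)

Weld metal: throat = 0.707×12 = 8.484 mm, L = 2×286 = 572 mm. φR_n = 0.75 × 0.6 × 490 × 8.484 × 572 = 1070.1 kN.
Base metal shear (6 mm plate): yield φR_n = 1.0×0.6×300×6×572 = 617.8 kN; rupture φR_n = 0.75×0.6×450×6×572 = 695.0 kN; take 617.8 kN (yield).
Governing: min(1070.1, 617.8) = 617.8 kN → base-metal shear.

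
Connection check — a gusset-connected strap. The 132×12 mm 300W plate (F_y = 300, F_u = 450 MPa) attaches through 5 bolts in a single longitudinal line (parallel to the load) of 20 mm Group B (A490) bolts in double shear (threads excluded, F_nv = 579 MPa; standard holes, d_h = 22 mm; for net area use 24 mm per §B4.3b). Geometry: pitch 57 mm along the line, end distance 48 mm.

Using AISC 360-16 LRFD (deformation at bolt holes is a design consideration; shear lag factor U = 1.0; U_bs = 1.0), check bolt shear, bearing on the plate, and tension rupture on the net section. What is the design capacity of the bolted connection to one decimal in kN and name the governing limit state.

437.4 kN (net-section rupture governs)

Bolt shear: A_b = π(20)²/4 = 314.16 mm². φR_n = 0.75 × 579 × 314.16 × 5 × 2 = 1364.2 kN.
Bearing (12 mm plate, F_u = 450 MPa): end bolts L_c = 48 − 22/2 = 37, R_n = min(1.2×37×12×450, 2.4×20×12×450) = 239.76 kN/bolt; interior L_c = 57 − 22 = 35, R_n = 226.8 kN/bolt. φR_n = 0.75 × (1×239.76 + 4×226.8) = 860.2 kN.
Tension rupture (net): A_n = (132 − 1×24)×12 = 1296 mm² (U = 1.0, A_e = A_n). φR_n = 0.75 × 450 × 1296 = 437.4 kN.
Governing: min(1364.2, 860.2, 437.4) = 437.4 kN → net-section rupture.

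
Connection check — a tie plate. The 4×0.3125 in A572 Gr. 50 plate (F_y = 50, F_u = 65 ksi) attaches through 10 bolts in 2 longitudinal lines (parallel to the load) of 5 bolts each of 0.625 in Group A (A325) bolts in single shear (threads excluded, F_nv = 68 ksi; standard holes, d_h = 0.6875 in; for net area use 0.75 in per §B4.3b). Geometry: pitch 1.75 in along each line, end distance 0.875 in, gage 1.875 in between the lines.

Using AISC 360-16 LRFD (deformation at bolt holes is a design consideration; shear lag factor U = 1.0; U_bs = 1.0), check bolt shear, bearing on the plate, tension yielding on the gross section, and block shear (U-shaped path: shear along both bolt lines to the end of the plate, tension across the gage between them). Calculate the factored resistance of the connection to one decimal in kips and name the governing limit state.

Bolt shear: A_b = π(0.625)²/4 = 0.3068 in². φR_n = 0.75 × 68 × 0.3068 × 10 × 1 = 156.5 kips.
Bearing (0.3125 in plate, F_u = 65 ksi): end bolts L_c = 0.875 − 0.6875/2 = 0.53125, R_n = min(1.2×0.53125×0.3125×65, 2.4×0.625×0.3125×65) = 12.949 kips/bolt; interior L_c = 1.75 − 0.6875 = 1.0625, R_n = 25.898 kips/bolt. φR_n = 0.75 × (2×12.949 + 8×25.898) = 174.8 kips.
Tension yield (gross): A_g = 4×0.3125 = 1.25 in². φR_n = 0.90 × 50 × 1.25 = 56.3 kips.
Block shear: shear path 2×[0.875+4×1.75] = 2×7.875 in, A_gv = 4.9219, A_nv = 2×(7.875 − 4.5×0.75)×0.3125 = 2.8125 in²; tension across gage: (1.875 − 1×0.75)×0.3125 = 0.35156 in². R_n = min(0.6×65×2.8125, 0.6×50×4.9219) + 1.0×65×0.35156 = min(109.69, 147.66) + 22.851 = 132.54 kips. φR_n = 0.75 × 132.54 = 99.4 kips.
Governing: min(156.5, 174.8, 56.3, 99.4) = 56.3 kips → gross-section yield.

56.3 kips (gross-section yield governs)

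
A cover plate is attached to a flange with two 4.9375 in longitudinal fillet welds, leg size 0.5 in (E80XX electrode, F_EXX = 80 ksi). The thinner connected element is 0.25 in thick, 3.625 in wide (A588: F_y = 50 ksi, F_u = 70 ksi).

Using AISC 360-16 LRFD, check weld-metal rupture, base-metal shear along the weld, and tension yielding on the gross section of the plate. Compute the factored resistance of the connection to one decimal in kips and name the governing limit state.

40.8 kips (gross-section yield governs)

Weld metal: throat = 0.707×0.5 = 0.3535 in, L = 2×4.9375 = 9.875 in. φR_n = 0.75 × 0.6 × 80 × 0.3535 × 9.875 = 125.7 kips.
Base metal shear (0.25 in plate): yield φR_n = 1.0×0.6×50×0.25×9.875 = 74.1 kips; rupture φR_n = 0.75×0.6×70×0.25×9.875 = 77.8 kips; take 74.1 kips (yield).
Tension yield (gross): A_g = 3.625×0.25 = 0.90625 in². φR_n = 0.90 × 50 × 0.90625 = 40.8 kips.
Governing: min(125.7, 74.1, 40.8) = 40.8 kips → gross-section yield.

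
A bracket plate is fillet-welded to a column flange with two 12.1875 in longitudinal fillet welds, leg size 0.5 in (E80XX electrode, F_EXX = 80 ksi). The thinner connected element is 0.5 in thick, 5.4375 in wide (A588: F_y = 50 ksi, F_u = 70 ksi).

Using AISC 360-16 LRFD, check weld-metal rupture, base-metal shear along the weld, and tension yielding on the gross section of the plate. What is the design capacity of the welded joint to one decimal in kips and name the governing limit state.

Weld metal: throat = 0.707×0.5 = 0.3535 in, L = 2×12.1875 = 24.375 in. φR_n = 0.75 × 0.6 × 80 × 0.3535 × 24.375 = 310.2 kips.
Base metal shear (0.5 in plate): yield φR_n = 1.0×0.6×50×0.5×24.375 = 365.6 kips; rupture φR_n = 0.75×0.6×70×0.5×24.375 = 383.9 kips; take 365.6 kips (yield).
Tension yield (gross): A_g = 5.4375×0.5 = 2.7188 in². φR_n = 0.90 × 50 × 2.7188 = 122.3 kips.
Governing: min(310.2, 365.6, 122.3) = 122.3 kips → gross-section yield.

122.3 kips (gross-section yield governs)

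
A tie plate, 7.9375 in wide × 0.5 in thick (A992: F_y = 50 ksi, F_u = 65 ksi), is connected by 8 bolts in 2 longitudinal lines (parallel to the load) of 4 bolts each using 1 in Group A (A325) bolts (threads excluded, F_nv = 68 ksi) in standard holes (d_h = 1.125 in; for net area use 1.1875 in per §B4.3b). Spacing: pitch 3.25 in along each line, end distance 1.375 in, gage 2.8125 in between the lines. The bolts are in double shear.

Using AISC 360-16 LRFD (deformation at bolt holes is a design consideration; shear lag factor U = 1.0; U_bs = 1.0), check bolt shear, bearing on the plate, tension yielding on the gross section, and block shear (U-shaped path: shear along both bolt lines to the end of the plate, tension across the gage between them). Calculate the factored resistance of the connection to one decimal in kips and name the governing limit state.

Bolt shear: A_b = π(1)²/4 = 0.7854 in². φR_n = 0.75 × 68 × 0.7854 × 8 × 2 = 640.9 kips.
Bearing (0.5 in plate, F_u = 65 ksi): end bolts L_c = 1.375 − 1.125/2 = 0.8125, R_n = min(1.2×0.8125×0.5×65, 2.4×1×0.5×65) = 31.688 kips/bolt; interior L_c = 3.25 − 1.125 = 2.125, R_n = 78 kips/bolt. φR_n = 0.75 × (2×31.688 + 6×78) = 398.5 kips.
Tension yield (gross): A_g = 7.9375×0.5 = 3.9688 in². φR_n = 0.90 × 50 × 3.9688 = 178.6 kips.
Block shear: shear path 2×[1.375+3×3.25] = 2×11.125 in, A_gv = 11.125, A_nv = 2×(11.125 − 3.5×1.1875)×0.5 = 6.9688 in²; tension across gage: (2.8125 − 1×1.1875)×0.5 = 0.8125 in². R_n = min(0.6×65×6.9688, 0.6×50×11.125) + 1.0×65×0.8125 = min(271.78, 333.75) + 52.813 = 324.59 kips. φR_n = 0.75 × 324.59 = 243.4 kips.
Governing: min(640.9, 398.5, 178.6, 243.4) = 178.6 kips → gross-section yield.

178.6 kips (gross-section yield governs)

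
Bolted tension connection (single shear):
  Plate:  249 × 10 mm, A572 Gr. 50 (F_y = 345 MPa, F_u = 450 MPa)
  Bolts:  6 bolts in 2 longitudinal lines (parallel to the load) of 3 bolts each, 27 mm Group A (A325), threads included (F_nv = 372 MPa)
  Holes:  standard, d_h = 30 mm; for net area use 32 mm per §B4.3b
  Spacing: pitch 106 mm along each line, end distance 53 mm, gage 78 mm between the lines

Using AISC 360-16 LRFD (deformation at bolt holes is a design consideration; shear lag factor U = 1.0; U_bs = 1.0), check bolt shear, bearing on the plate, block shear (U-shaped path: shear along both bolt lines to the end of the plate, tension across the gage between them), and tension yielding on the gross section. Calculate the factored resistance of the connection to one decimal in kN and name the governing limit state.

773.1 kN (gross-section yield governs)

Bolt shear: A_b = π(27)²/4 = 572.56 mm². φR_n = 0.75 × 372 × 572.56 × 6 × 1 = 958.5 kN.
Bearing (10 mm plate, F_u = 450 MPa): end bolts L_c = 53 − 30/2 = 38, R_n = min(1.2×38×10×450, 2.4×27×10×450) = 205.2 kN/bolt; interior L_c = 106 − 30 = 76, R_n = 291.6 kN/bolt. φR_n = 0.75 × (2×205.2 + 4×291.6) = 1182.6 kN.
Block shear: shear path 2×[53+2×106] = 2×265 mm, A_gv = 5300, A_nv = 2×(265 − 2.5×32)×10 = 3700 mm²; tension across gage: (78 − 1×32)×10 = 460 mm². R_n = min(0.6×450×3700, 0.6×345×5300) + 1.0×450×460 = min(999, 1097.1) + 207 = 1206 kN. φR_n = 0.75 × 1206 = 904.5 kN.
Tension yield (gross): A_g = 249×10 = 2490 mm². φR_n = 0.90 × 345 × 2490 = 773.1 kN.
Governing: min(958.5, 1182.6, 904.5, 773.1) = 773.1 kN → gross-section yield.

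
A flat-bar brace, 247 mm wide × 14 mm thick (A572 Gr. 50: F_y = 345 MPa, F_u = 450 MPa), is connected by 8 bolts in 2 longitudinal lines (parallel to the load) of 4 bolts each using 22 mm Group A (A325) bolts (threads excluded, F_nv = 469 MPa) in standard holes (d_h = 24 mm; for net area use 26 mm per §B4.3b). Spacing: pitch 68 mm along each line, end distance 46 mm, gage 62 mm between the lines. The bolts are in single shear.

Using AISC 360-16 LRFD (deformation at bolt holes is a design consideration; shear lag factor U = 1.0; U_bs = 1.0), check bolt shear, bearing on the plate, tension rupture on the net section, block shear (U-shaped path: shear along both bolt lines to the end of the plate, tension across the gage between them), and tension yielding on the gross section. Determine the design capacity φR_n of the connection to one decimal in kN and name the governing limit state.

Bolt shear: A_b = π(22)²/4 = 380.13 mm². φR_n = 0.75 × 469 × 380.13 × 8 × 1 = 1069.7 kN.
Bearing (14 mm plate, F_u = 450 MPa): end bolts L_c = 46 − 24/2 = 34, R_n = min(1.2×34×14×450, 2.4×22×14×450) = 257.04 kN/bolt; interior L_c = 68 − 24 = 44, R_n = 332.64 kN/bolt. φR_n = 0.75 × (2×257.04 + 6×332.64) = 1882.4 kN.
Tension rupture (net): A_n = (247 − 2×26)×14 = 2730 mm² (U = 1.0, A_e = A_n). φR_n = 0.75 × 450 × 2730 = 921.4 kN.
Block shear: shear path 2×[46+3×68] = 2×250 mm, A_gv = 7000, A_nv = 2×(250 − 3.5×26)×14 = 4452 mm²; tension across gage: (62 − 1×26)×14 = 504 mm². R_n = min(0.6×450×4452, 0.6×345×7000) + 1.0×450×504 = min(1202, 1449) + 226.8 = 1428.8 kN. φR_n = 0.75 × 1428.8 = 1071.6 kN.
Tension yield (gross): A_g = 247×14 = 3458 mm². φR_n = 0.90 × 345 × 3458 = 1073.7 kN.
Governing: min(1069.7, 1882.4, 921.4, 1071.6, 1073.7) = 921.4 kN → net-section rupture.

921.4 kN (net-section rupture governs)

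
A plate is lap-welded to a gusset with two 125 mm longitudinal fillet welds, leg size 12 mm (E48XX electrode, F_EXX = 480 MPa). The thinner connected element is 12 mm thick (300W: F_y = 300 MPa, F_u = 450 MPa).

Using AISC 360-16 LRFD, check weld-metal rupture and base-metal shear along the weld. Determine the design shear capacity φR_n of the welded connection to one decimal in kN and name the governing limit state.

Weld metal: throat = 0.707×12 = 8.484 mm, L = 2×125 = 250 mm. φR_n = 0.75 × 0.6 × 480 × 8.484 × 250 = 458.1 kN.
Base metal shear (12 mm plate): yield φR_n = 1.0×0.6×300×12×250 = 540.0 kN; rupture φR_n = 0.75×0.6×450×12×250 = 607.5 kN; take 540.0 kN (yield).
Governing: min(458.1, 540.0) = 458.1 kN → weld metal.

458.1 kN (weld metal governs)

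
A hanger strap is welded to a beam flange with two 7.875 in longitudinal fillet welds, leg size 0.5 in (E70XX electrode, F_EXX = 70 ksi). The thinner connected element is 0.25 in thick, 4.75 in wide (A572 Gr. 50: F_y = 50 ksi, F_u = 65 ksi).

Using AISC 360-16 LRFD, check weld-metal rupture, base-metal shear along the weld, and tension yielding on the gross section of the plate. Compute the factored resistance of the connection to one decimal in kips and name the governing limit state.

53.4 kips (gross-section yield governs)

Weld metal: throat = 0.707×0.5 = 0.3535 in, L = 2×7.875 = 15.75 in. φR_n = 0.75 × 0.6 × 70 × 0.3535 × 15.75 = 175.4 kips.
Base metal shear (0.25 in plate): yield φR_n = 1.0×0.6×50×0.25×15.75 = 118.1 kips; rupture φR_n = 0.75×0.6×65×0.25×15.75 = 115.2 kips; take 115.2 kips (rupture).
Tension yield (gross): A_g = 4.75×0.25 = 1.1875 in². φR_n = 0.90 × 50 × 1.1875 = 53.4 kips.
Governing: min(175.4, 115.2, 53.4) = 53.4 kips → gross-section yield.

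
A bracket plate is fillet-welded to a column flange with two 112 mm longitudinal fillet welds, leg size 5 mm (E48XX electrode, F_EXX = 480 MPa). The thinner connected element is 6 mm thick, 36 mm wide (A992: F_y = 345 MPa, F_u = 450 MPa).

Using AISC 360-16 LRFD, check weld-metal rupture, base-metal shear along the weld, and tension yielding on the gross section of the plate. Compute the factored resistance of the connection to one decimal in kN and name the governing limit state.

Weld metal: throat = 0.707×5 = 3.535 mm, L = 2×112 = 224 mm. φR_n = 0.75 × 0.6 × 480 × 3.535 × 224 = 171.0 kN.
Base metal shear (6 mm plate): yield φR_n = 1.0×0.6×345×6×224 = 278.2 kN; rupture φR_n = 0.75×0.6×450×6×224 = 272.2 kN; take 272.2 kN (rupture).
Tension yield (gross): A_g = 36×6 = 216 mm². φR_n = 0.90 × 345 × 216 = 67.1 kN.
Governing: min(171.0, 272.2, 67.1) = 67.1 kN → gross-section yield.

67.1 kN (gross-section yield governs)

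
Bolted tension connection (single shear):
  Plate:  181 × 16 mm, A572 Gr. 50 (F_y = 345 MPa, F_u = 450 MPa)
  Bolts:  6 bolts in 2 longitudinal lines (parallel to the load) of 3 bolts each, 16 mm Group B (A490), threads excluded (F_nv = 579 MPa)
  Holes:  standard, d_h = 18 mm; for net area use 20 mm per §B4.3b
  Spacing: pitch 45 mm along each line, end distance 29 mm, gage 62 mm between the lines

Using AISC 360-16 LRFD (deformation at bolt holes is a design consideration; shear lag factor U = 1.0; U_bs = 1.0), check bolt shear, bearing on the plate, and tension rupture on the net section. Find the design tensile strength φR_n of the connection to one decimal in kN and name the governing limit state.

523.9 kN (bolt shear governs)

Bolt shear: A_b = π(16)²/4 = 201.06 mm². φR_n = 0.75 × 579 × 201.06 × 6 × 1 = 523.9 kN.
Bearing (16 mm plate, F_u = 450 MPa): end bolts L_c = 29 − 18/2 = 20, R_n = min(1.2×20×16×450, 2.4×16×16×450) = 172.8 kN/bolt; interior L_c = 45 − 18 = 27, R_n = 233.28 kN/bolt. φR_n = 0.75 × (2×172.8 + 4×233.28) = 959.0 kN.
Tension rupture (net): A_n = (181 − 2×20)×16 = 2256 mm² (U = 1.0, A_e = A_n). φR_n = 0.75 × 450 × 2256 = 761.4 kN.
Governing: min(523.9, 959.0, 761.4) = 523.9 kN → bolt shear.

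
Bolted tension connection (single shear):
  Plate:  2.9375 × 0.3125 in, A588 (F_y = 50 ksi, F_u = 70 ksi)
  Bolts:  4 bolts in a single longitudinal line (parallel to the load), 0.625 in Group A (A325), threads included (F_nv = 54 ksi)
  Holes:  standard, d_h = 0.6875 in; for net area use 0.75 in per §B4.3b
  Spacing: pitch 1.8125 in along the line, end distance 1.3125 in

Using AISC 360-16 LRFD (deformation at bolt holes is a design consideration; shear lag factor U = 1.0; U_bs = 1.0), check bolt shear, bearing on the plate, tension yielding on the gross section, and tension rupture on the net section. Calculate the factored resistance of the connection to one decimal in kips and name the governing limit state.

35.9 kips (net-section rupture governs)

Bolt shear: A_b = π(0.625)²/4 = 0.3068 in². φR_n = 0.75 × 54 × 0.3068 × 4 × 1 = 49.7 kips.
Bearing (0.3125 in plate, F_u = 70 ksi): end bolts L_c = 1.3125 − 0.6875/2 = 0.96875, R_n = min(1.2×0.96875×0.3125×70, 2.4×0.625×0.3125×70) = 25.43 kips/bolt; interior L_c = 1.8125 − 0.6875 = 1.125, R_n = 29.531 kips/bolt. φR_n = 0.75 × (1×25.43 + 3×29.531) = 85.5 kips.
Tension yield (gross): A_g = 2.9375×0.3125 = 0.91797 in². φR_n = 0.90 × 50 × 0.91797 = 41.3 kips.
Tension rupture (net): A_n = (2.9375 − 1×0.75)×0.3125 = 0.68359 in² (U = 1.0, A_e = A_n). φR_n = 0.75 × 70 × 0.68359 = 35.9 kips.
Governing: min(49.7, 85.5, 41.3, 35.9) = 35.9 kips → net-section rupture.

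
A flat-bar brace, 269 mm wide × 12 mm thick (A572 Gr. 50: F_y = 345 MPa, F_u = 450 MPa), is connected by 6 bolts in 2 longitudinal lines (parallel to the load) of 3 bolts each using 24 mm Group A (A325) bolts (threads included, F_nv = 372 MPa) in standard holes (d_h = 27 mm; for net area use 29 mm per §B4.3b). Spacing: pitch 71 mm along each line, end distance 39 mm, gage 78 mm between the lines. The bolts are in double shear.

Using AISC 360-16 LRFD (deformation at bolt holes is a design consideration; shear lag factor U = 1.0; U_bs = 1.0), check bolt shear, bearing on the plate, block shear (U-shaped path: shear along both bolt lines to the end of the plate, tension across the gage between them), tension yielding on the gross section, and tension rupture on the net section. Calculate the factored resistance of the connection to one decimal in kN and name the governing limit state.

Bolt shear: A_b = π(24)²/4 = 452.39 mm². φR_n = 0.75 × 372 × 452.39 × 6 × 2 = 1514.6 kN.
Bearing (12 mm plate, F_u = 450 MPa): end bolts L_c = 39 − 27/2 = 25.5, R_n = min(1.2×25.5×12×450, 2.4×24×12×450) = 165.24 kN/bolt; interior L_c = 71 − 27 = 44, R_n = 285.12 kN/bolt. φR_n = 0.75 × (2×165.24 + 4×285.12) = 1103.2 kN.
Block shear: shear path 2×[39+2×71] = 2×181 mm, A_gv = 4344, A_nv = 2×(181 − 2.5×29)×12 = 2604 mm²; tension across gage: (78 − 1×29)×12 = 588 mm². R_n = min(0.6×450×2604, 0.6×345×4344) + 1.0×450×588 = min(703.08, 899.21) + 264.6 = 967.68 kN. φR_n = 0.75 × 967.68 = 725.8 kN.
Tension yield (gross): A_g = 269×12 = 3228 mm². φR_n = 0.90 × 345 × 3228 = 1002.3 kN.
Tension rupture (net): A_n = (269 − 2×29)×12 = 2532 mm² (U = 1.0, A_e = A_n). φR_n = 0.75 × 450 × 2532 = 854.6 kN.
Governing: min(1514.6, 1103.2, 725.8, 1002.3, 854.6) = 725.8 kN → block shear.

725.8 kN (block shear governs)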